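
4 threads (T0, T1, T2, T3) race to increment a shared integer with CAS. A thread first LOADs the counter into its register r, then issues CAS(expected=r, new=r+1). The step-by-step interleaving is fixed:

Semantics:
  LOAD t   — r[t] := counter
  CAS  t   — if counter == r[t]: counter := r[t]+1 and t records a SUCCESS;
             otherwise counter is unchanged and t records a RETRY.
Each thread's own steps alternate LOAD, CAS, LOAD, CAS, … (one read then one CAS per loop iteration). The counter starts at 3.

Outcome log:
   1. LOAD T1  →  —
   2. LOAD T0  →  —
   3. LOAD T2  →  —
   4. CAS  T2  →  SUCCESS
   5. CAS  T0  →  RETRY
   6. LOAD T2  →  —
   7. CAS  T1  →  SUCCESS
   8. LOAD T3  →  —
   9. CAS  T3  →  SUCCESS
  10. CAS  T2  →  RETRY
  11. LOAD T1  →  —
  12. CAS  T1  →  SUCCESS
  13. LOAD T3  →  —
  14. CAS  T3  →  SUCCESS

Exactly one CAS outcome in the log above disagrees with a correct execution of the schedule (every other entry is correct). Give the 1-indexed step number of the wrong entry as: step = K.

step = 7

Reference trace:
   1) LOAD T1:  M=3  r_T1=3
   2) LOAD T0:  M=3  r_T0=3
   3) LOAD T2:  M=3  r_T2=3
   4) CAS  T2:  M=4  r_T2=3 ✓
   5) CAS  T0:  M=4  r_T0=3 ✗
   6) LOAD T2:  M=4  r_T2=4
   7) CAS  T1:  M=4  r_T1=3 ✗
   8) LOAD T3:  M=4  r_T3=4
   9) CAS  T3:  M=5  r_T3=4 ✓
  10) CAS  T2:  M=5  r_T2=4 ✗
  11) LOAD T1:  M=5  r_T1=5
  12) CAS  T1:  M=6  r_T1=5 ✓
  13) LOAD T3:  M=6  r_T3=6
  14) CAS  T3:  M=7  r_T3=6 ✓
Flip is step 7.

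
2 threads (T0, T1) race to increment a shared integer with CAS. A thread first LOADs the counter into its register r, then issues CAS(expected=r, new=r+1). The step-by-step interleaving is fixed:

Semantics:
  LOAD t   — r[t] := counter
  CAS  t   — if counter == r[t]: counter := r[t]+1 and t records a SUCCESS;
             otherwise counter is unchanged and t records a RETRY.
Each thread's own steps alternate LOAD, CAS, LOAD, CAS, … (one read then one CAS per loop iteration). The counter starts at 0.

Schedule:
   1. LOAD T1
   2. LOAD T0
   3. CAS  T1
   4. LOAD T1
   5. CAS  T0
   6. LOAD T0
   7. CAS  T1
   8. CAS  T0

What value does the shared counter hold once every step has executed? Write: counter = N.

counter = 2

1. LOAD T1 → mem=0 r[T1]=0 [LOAD]
2. LOAD T0 → mem=0 r[T0]=0 [LOAD]
3. CAS T1 → mem=1 r[T1]=0 [OK]
4. LOAD T1 → mem=1 r[T1]=1 [LOAD]
5. CAS T0 → mem=1 r[T0]=0 [RETRY]
6. LOAD T0 → mem=1 r[T0]=1 [LOAD]
7. CAS T1 → mem=2 r[T1]=1 [OK]
8. CAS T0 → mem=2 r[T0]=1 [RETRY]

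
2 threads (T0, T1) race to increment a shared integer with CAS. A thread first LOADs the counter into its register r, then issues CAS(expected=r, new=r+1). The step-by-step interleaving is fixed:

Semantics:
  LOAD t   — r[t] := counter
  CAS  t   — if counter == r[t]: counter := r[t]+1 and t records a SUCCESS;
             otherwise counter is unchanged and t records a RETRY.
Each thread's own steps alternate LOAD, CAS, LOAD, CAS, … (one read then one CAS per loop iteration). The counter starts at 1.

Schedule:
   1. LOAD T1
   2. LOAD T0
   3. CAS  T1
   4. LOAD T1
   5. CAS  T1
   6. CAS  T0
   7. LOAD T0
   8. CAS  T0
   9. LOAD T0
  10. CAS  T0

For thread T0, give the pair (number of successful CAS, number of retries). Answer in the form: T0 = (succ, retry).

step 1: T1 LOAD ⇒ load; ctr=1 reg=1
step 2: T0 LOAD ⇒ load; ctr=1 reg=1
step 3: T1 CAS ⇒ ok; ctr=2 reg=1
step 4: T1 LOAD ⇒ load; ctr=2 reg=2
step 5: T1 CAS ⇒ ok; ctr=3 reg=2
step 6: T0 CAS ⇒ retry; ctr=3 reg=1
step 7: T0 LOAD ⇒ load; ctr=3 reg=3
step 8: T0 CAS ⇒ ok; ctr=4 reg=3
step 9: T0 LOAD ⇒ load; ctr=4 reg=4
step 10: T0 CAS ⇒ ok; ctr=5 reg=4

T0 = (2, 1)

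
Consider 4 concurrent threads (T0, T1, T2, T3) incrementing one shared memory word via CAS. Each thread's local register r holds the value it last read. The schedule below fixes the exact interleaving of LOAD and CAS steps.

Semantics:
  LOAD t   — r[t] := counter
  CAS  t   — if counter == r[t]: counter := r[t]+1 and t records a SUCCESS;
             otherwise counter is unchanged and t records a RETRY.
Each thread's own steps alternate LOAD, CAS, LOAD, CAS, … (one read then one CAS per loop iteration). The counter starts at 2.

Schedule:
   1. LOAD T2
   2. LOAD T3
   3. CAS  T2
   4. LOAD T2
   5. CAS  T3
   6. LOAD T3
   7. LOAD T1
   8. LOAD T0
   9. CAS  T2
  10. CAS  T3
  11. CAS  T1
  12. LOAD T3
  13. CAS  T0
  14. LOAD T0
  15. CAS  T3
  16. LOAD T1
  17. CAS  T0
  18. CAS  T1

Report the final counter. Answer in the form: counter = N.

T2 LOAD — after: cnt=2, r=2 — load
T3 LOAD — after: cnt=2, r=2 — load
T2 CAS — after: cnt=3, r=2 — ok
T2 LOAD — after: cnt=3, r=3 — load
T3 CAS — after: cnt=3, r=2 — retry
T3 LOAD — after: cnt=3, r=3 — load
T1 LOAD — after: cnt=3, r=3 — load
T0 LOAD — after: cnt=3, r=3 — load
T2 CAS — after: cnt=4, r=3 — ok
T3 CAS — after: cnt=4, r=3 — retry
T1 CAS — after: cnt=4, r=3 — retry
T3 LOAD — after: cnt=4, r=4 — load
T0 CAS — after: cnt=4, r=3 — retry
T0 LOAD — after: cnt=4, r=4 — load
T3 CAS — after: cnt=5, r=4 — ok
T1 LOAD — after: cnt=5, r=5 — load
T0 CAS — after: cnt=5, r=4 — retry
T1 CAS — after: cnt=6, r=5 — ok

counter = 6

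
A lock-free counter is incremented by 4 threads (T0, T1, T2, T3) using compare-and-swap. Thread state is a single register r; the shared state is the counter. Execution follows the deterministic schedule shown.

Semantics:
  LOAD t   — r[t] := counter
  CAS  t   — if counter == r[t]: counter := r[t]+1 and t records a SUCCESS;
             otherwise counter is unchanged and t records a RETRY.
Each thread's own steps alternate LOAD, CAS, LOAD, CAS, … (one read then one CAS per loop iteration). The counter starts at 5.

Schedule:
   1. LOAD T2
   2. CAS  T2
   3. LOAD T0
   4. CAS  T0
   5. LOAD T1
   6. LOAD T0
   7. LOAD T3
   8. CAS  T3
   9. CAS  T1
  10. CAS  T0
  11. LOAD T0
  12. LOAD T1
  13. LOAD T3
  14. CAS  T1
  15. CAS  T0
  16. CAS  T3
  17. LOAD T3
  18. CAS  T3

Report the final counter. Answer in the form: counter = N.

counter = 10

1. LOAD T2 → mem=5 r[T2]=5 [LOAD]
2. CAS T2 → mem=6 r[T2]=5 [OK]
3. LOAD T0 → mem=6 r[T0]=6 [LOAD]
4. CAS T0 → mem=7 r[T0]=6 [OK]
5. LOAD T1 → mem=7 r[T1]=7 [LOAD]
6. LOAD T0 → mem=7 r[T0]=7 [LOAD]
7. LOAD T3 → mem=7 r[T3]=7 [LOAD]
8. CAS T3 → mem=8 r[T3]=7 [OK]
9. CAS T1 → mem=8 r[T1]=7 [RETRY]
10. CAS T0 → mem=8 r[T0]=7 [RETRY]
11. LOAD T0 → mem=8 r[T0]=8 [LOAD]
12. LOAD T1 → mem=8 r[T1]=8 [LOAD]
13. LOAD T3 → mem=8 r[T3]=8 [LOAD]
14. CAS T1 → mem=9 r[T1]=8 [OK]
15. CAS T0 → mem=9 r[T0]=8 [RETRY]
16. CAS T3 → mem=9 r[T3]=8 [RETRY]
17. LOAD T3 → mem=9 r[T3]=9 [LOAD]
18. CAS T3 → mem=10 r[T3]=9 [OK]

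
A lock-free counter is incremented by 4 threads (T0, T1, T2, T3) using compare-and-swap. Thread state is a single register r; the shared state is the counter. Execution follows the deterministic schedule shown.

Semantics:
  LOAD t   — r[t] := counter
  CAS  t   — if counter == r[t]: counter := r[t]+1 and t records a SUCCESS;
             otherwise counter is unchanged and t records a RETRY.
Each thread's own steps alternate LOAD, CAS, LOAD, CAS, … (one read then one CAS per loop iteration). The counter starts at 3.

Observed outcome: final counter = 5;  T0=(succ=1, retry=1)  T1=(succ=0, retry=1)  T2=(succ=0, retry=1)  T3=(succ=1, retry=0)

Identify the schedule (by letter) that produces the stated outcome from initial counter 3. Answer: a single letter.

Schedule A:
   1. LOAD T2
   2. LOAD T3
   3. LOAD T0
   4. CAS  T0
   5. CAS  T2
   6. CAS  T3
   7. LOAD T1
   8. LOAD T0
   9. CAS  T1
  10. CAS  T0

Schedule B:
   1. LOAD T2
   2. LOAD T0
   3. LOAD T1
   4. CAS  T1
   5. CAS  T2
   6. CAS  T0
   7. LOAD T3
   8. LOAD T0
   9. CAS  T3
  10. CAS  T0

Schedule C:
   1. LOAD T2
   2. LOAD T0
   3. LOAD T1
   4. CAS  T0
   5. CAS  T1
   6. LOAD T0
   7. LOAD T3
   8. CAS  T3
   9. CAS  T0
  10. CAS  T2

Simulating candidate C:
   1) LOAD T2:  M=3  r_T2=3
   2) LOAD T0:  M=3  r_T0=3
   3) LOAD T1:  M=3  r_T1=3
   4) CAS  T0:  M=4  r_T0=3 ✓
   5) CAS  T1:  M=4  r_T1=3 ✗
   6) LOAD T0:  M=4  r_T0=4
   7) LOAD T3:  M=4  r_T3=4
   8) CAS  T3:  M=5  r_T3=4 ✓
   9) CAS  T0:  M=5  r_T0=4 ✗
  10) CAS  T2:  M=5  r_T2=3 ✗

C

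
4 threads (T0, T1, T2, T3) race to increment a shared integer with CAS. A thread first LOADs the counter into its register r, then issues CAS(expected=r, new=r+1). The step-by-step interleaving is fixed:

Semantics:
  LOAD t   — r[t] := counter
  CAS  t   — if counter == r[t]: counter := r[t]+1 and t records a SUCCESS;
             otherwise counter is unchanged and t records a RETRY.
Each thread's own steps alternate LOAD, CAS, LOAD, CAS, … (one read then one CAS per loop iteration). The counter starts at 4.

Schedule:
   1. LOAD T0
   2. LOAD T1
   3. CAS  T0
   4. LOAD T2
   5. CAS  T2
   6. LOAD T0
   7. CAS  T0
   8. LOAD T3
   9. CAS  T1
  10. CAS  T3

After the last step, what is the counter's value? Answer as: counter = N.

T0 LOAD — after: cnt=4, r=4 — load
T1 LOAD — after: cnt=4, r=4 — load
T0 CAS — after: cnt=5, r=4 — ok
T2 LOAD — after: cnt=5, r=5 — load
T2 CAS — after: cnt=6, r=5 — ok
T0 LOAD — after: cnt=6, r=6 — load
T0 CAS — after: cnt=7, r=6 — ok
T3 LOAD — after: cnt=7, r=7 — load
T1 CAS — after: cnt=7, r=4 — retry
T3 CAS — after: cnt=8, r=7 — ok

counter = 8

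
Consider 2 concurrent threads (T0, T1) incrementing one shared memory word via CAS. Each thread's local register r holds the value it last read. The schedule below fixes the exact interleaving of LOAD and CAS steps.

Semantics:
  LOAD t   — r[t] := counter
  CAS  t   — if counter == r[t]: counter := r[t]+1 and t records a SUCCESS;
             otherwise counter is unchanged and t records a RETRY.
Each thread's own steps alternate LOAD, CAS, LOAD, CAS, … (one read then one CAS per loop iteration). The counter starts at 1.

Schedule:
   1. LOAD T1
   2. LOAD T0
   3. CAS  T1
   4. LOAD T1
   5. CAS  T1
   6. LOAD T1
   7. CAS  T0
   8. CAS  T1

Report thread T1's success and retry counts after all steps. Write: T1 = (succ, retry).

1. LOAD T1 → mem=1 r[T1]=1 [LOAD]
2. LOAD T0 → mem=1 r[T0]=1 [LOAD]
3. CAS T1 → mem=2 r[T1]=1 [OK]
4. LOAD T1 → mem=2 r[T1]=2 [LOAD]
5. CAS T1 → mem=3 r[T1]=2 [OK]
6. LOAD T1 → mem=3 r[T1]=3 [LOAD]
7. CAS T0 → mem=3 r[T0]=1 [RETRY]
8. CAS T1 → mem=4 r[T1]=3 [OK]

T1 = (3, 0)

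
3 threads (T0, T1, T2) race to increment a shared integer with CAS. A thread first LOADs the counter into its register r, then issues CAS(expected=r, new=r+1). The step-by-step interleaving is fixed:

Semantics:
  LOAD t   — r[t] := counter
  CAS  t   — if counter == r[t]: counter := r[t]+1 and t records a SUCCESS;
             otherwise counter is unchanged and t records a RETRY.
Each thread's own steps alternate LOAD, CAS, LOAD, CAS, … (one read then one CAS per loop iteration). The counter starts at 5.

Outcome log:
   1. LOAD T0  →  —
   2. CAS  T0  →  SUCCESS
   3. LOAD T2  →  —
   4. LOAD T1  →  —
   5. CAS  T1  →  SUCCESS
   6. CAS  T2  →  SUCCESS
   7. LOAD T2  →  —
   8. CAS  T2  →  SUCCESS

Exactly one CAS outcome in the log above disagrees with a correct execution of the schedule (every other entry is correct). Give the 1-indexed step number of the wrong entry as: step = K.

Reference trace:
1. LOAD T0 → mem=5 r[T0]=5 [LOAD]
2. CAS T0 → mem=6 r[T0]=5 [OK]
3. LOAD T2 → mem=6 r[T2]=6 [LOAD]
4. LOAD T1 → mem=6 r[T1]=6 [LOAD]
5. CAS T1 → mem=7 r[T1]=6 [OK]
6. CAS T2 → mem=7 r[T2]=6 [RETRY]
7. LOAD T2 → mem=7 r[T2]=7 [LOAD]
8. CAS T2 → mem=8 r[T2]=7 [OK]
Flip is step 6.

step = 6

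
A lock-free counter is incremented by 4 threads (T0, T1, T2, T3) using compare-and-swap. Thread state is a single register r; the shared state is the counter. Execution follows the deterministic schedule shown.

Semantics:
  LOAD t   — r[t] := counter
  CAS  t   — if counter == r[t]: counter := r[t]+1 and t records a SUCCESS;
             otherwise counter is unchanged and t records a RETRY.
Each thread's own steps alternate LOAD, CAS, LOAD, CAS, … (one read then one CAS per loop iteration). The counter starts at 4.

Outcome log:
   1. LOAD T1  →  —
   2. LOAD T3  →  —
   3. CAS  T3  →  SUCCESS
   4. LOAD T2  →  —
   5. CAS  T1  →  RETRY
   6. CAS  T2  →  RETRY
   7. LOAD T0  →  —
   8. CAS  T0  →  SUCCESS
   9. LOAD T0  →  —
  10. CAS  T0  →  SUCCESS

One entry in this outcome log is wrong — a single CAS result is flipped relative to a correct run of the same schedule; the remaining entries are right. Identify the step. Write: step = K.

step = 6

Correct run:
   1) LOAD T1:  M=4  r_T1=4
   2) LOAD T3:  M=4  r_T3=4
   3) CAS  T3:  M=5  r_T3=4 ✓
   4) LOAD T2:  M=5  r_T2=5
   5) CAS  T1:  M=5  r_T1=4 ✗
   6) CAS  T2:  M=6  r_T2=5 ✓
   7) LOAD T0:  M=6  r_T0=6
   8) CAS  T0:  M=7  r_T0=6 ✓
   9) LOAD T0:  M=7  r_T0=7
  10) CAS  T0:  M=8  r_T0=7 ✓
Mismatch at 6.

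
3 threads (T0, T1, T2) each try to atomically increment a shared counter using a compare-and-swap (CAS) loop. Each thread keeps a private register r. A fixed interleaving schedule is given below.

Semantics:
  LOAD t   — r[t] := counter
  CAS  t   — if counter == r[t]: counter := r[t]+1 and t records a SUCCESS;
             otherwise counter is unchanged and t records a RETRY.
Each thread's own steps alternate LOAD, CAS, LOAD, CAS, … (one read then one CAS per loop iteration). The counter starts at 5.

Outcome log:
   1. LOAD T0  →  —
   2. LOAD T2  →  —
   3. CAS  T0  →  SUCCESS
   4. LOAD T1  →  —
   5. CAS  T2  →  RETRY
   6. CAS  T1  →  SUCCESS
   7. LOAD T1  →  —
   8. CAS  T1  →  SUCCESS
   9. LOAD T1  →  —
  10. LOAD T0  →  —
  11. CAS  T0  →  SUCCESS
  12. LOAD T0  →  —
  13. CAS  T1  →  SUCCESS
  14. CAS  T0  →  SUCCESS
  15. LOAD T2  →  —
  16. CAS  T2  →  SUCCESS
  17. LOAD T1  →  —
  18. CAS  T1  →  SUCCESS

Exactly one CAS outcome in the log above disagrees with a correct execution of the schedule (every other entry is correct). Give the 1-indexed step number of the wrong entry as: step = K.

Reference trace:
1. LOAD T0 → mem=5 r[T0]=5 [LOAD]
2. LOAD T2 → mem=5 r[T2]=5 [LOAD]
3. CAS T0 → mem=6 r[T0]=5 [OK]
4. LOAD T1 → mem=6 r[T1]=6 [LOAD]
5. CAS T2 → mem=6 r[T2]=5 [RETRY]
6. CAS T1 → mem=7 r[T1]=6 [OK]
7. LOAD T1 → mem=7 r[T1]=7 [LOAD]
8. CAS T1 → mem=8 r[T1]=7 [OK]
9. LOAD T1 → mem=8 r[T1]=8 [LOAD]
10. LOAD T0 → mem=8 r[T0]=8 [LOAD]
11. CAS T0 → mem=9 r[T0]=8 [OK]
12. LOAD T0 → mem=9 r[T0]=9 [LOAD]
13. CAS T1 → mem=9 r[T1]=8 [RETRY]
14. CAS T0 → mem=10 r[T0]=9 [OK]
15. LOAD T2 → mem=10 r[T2]=10 [LOAD]
16. CAS T2 → mem=11 r[T2]=10 [OK]
17. LOAD T1 → mem=11 r[T1]=11 [LOAD]
18. CAS T1 → mem=12 r[T1]=11 [OK]
Flip is step 13.

step = 13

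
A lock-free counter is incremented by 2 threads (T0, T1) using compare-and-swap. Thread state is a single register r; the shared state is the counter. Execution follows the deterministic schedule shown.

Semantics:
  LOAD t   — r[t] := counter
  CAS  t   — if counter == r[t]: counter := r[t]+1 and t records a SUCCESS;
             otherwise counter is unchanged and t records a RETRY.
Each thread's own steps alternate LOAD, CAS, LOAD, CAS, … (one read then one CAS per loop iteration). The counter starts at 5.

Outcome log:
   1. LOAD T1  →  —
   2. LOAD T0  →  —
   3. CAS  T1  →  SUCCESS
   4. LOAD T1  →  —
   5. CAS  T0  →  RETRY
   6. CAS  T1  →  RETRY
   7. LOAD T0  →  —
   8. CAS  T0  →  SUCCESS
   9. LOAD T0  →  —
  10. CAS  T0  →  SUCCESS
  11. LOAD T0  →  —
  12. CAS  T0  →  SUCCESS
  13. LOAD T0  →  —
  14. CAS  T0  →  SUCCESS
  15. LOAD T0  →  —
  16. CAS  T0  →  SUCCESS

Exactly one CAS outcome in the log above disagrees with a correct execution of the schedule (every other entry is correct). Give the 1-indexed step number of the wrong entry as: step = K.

Re-executing:
#1 T1 reads 5
#2 T0 reads 5
#3 T1 CAS(5→6) writes; counter now 6
#4 T1 reads 6
#5 T0 CAS(5→6) fails; counter now 6
#6 T1 CAS(6→7) writes; counter now 7
#7 T0 reads 7
#8 T0 CAS(7→8) writes; counter now 8
#9 T0 reads 8
#10 T0 CAS(8→9) writes; counter now 9
#11 T0 reads 9
#12 T0 CAS(9→10) writes; counter now 10
#13 T0 reads 10
#14 T0 CAS(10→11) writes; counter now 11
#15 T0 reads 11
#16 T0 CAS(11→12) writes; counter now 12
Mismatch at 6.

step = 6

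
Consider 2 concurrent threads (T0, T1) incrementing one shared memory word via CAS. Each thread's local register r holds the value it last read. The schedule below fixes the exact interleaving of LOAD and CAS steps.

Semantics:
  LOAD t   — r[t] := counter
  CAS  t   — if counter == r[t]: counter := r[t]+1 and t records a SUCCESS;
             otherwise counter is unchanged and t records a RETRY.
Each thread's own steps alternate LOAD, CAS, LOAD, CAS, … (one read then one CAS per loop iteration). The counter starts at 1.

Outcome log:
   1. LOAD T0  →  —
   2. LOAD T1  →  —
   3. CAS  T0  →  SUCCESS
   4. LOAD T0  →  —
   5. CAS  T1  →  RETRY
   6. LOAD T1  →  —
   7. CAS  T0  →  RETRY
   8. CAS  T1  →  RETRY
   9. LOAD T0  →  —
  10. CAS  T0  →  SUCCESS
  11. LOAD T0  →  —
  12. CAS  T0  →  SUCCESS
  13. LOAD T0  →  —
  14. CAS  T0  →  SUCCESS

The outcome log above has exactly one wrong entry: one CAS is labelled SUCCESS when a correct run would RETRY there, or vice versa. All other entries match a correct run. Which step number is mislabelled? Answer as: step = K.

step = 7

Reference trace:
[1] T0.load  rd  (counter 1, T0.r 1)
[2] T1.load  rd  (counter 1, T1.r 1)
[3] T0.cas  hit  (counter 2, T0.r 1)
[4] T0.load  rd  (counter 2, T0.r 2)
[5] T1.cas  miss  (counter 2, T1.r 1)
[6] T1.load  rd  (counter 2, T1.r 2)
[7] T0.cas  hit  (counter 3, T0.r 2)
[8] T1.cas  miss  (counter 3, T1.r 2)
[9] T0.load  rd  (counter 3, T0.r 3)
[10] T0.cas  hit  (counter 4, T0.r 3)
[11] T0.load  rd  (counter 4, T0.r 4)
[12] T0.cas  hit  (counter 5, T0.r 4)
[13] T0.load  rd  (counter 5, T0.r 5)
[14] T0.cas  hit  (counter 6, T0.r 5)
Log disagrees first at step 7.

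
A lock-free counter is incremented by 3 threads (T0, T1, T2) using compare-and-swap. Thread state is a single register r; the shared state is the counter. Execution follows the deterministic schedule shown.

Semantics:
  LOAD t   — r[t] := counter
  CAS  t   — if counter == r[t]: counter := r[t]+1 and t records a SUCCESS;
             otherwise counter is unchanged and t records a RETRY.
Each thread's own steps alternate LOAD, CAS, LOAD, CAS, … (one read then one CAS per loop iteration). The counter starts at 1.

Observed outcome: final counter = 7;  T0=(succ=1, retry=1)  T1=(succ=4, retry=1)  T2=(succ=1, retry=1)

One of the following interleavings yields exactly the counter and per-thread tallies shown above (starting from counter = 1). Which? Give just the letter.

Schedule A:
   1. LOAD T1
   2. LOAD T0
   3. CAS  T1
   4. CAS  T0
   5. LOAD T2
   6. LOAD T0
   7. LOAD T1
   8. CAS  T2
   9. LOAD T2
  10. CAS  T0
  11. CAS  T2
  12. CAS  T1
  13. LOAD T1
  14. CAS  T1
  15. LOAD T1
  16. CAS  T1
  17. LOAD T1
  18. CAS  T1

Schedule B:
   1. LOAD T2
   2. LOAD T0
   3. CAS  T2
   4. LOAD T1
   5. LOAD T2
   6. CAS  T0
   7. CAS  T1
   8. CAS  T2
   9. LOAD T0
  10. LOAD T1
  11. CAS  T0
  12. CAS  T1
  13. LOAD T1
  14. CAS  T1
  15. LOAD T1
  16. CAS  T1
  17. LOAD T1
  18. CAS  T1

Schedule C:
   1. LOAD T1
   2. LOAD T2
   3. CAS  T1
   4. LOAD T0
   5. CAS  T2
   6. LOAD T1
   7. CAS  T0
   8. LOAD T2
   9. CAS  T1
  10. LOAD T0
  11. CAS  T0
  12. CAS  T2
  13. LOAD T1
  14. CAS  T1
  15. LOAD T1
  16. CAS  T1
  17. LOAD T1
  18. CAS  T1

Tracing schedule B:
T2 LOAD — after: cnt=1, r=1 — load
T0 LOAD — after: cnt=1, r=1 — load
T2 CAS — after: cnt=2, r=1 — ok
T1 LOAD — after: cnt=2, r=2 — load
T2 LOAD — after: cnt=2, r=2 — load
T0 CAS — after: cnt=2, r=1 — retry
T1 CAS — after: cnt=3, r=2 — ok
T2 CAS — after: cnt=3, r=2 — retry
T0 LOAD — after: cnt=3, r=3 — load
T1 LOAD — after: cnt=3, r=3 — load
T0 CAS — after: cnt=4, r=3 — ok
T1 CAS — after: cnt=4, r=3 — retry
T1 LOAD — after: cnt=4, r=4 — load
T1 CAS — after: cnt=5, r=4 — ok
T1 LOAD — after: cnt=5, r=5 — load
T1 CAS — after: cnt=6, r=5 — ok
T1 LOAD — after: cnt=6, r=6 — load
T1 CAS — after: cnt=7, r=6 — ok

B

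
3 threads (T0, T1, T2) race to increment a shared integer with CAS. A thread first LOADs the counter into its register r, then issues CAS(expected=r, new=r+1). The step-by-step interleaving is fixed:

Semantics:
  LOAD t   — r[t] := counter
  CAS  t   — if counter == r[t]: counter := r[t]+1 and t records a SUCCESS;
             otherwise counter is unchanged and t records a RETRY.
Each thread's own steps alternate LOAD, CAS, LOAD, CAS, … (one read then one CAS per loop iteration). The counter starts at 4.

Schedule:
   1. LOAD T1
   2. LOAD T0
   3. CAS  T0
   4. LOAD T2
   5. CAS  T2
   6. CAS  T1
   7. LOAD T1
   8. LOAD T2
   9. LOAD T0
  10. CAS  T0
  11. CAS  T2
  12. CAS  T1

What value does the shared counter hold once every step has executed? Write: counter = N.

T1 LOAD — after: cnt=4, r=4 — load
T0 LOAD — after: cnt=4, r=4 — load
T0 CAS — after: cnt=5, r=4 — ok
T2 LOAD — after: cnt=5, r=5 — load
T2 CAS — after: cnt=6, r=5 — ok
T1 CAS — after: cnt=6, r=4 — retry
T1 LOAD — after: cnt=6, r=6 — load
T2 LOAD — after: cnt=6, r=6 — load
T0 LOAD — after: cnt=6, r=6 — load
T0 CAS — after: cnt=7, r=6 — ok
T2 CAS — after: cnt=7, r=6 — retry
T1 CAS — after: cnt=7, r=6 — retry

counter = 7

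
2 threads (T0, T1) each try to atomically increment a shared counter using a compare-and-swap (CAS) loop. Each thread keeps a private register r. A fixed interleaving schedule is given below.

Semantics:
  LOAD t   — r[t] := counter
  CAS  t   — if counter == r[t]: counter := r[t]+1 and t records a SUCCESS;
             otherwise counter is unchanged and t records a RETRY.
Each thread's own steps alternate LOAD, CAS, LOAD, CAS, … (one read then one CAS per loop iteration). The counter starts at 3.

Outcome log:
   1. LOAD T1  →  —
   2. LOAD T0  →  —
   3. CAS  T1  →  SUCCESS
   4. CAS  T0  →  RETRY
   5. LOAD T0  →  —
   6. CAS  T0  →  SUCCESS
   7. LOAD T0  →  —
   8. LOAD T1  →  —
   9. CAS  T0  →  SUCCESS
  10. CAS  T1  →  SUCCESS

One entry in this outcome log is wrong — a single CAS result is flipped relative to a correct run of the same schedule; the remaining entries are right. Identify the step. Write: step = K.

Correct run:
[1] T1.load  rd  (counter 3, T1.r 3)
[2] T0.load  rd  (counter 3, T0.r 3)
[3] T1.cas  hit  (counter 4, T1.r 3)
[4] T0.cas  miss  (counter 4, T0.r 3)
[5] T0.load  rd  (counter 4, T0.r 4)
[6] T0.cas  hit  (counter 5, T0.r 4)
[7] T0.load  rd  (counter 5, T0.r 5)
[8] T1.load  rd  (counter 5, T1.r 5)
[9] T0.cas  hit  (counter 6, T0.r 5)
[10] T1.cas  miss  (counter 6, T1.r 5)
Log disagrees first at step 10.

step = 10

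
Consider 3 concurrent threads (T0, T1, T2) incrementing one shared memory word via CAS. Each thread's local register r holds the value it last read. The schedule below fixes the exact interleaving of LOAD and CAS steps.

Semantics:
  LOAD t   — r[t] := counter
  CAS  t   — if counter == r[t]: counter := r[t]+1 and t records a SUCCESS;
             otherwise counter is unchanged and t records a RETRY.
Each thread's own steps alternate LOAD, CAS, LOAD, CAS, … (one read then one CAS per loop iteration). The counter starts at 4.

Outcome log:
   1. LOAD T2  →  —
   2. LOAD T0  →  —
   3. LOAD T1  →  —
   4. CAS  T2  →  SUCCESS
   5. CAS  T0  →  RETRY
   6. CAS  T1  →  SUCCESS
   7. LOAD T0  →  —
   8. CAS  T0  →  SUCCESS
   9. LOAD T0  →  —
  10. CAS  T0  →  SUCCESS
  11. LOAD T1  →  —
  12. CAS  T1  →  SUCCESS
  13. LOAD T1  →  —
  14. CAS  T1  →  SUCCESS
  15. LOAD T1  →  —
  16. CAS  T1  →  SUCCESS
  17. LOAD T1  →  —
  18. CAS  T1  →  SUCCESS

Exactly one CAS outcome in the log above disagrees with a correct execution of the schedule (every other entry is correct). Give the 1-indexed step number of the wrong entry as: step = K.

Re-executing:
step 1: T2 LOAD ⇒ load; ctr=4 reg=4
step 2: T0 LOAD ⇒ load; ctr=4 reg=4
step 3: T1 LOAD ⇒ load; ctr=4 reg=4
step 4: T2 CAS ⇒ ok; ctr=5 reg=4
step 5: T0 CAS ⇒ retry; ctr=5 reg=4
step 6: T1 CAS ⇒ retry; ctr=5 reg=4
step 7: T0 LOAD ⇒ load; ctr=5 reg=5
step 8: T0 CAS ⇒ ok; ctr=6 reg=5
step 9: T0 LOAD ⇒ load; ctr=6 reg=6
step 10: T0 CAS ⇒ ok; ctr=7 reg=6
step 11: T1 LOAD ⇒ load; ctr=7 reg=7
step 12: T1 CAS ⇒ ok; ctr=8 reg=7
step 13: T1 LOAD ⇒ load; ctr=8 reg=8
step 14: T1 CAS ⇒ ok; ctr=9 reg=8
step 15: T1 LOAD ⇒ load; ctr=9 reg=9
step 16: T1 CAS ⇒ ok; ctr=10 reg=9
step 17: T1 LOAD ⇒ load; ctr=10 reg=10
step 18: T1 CAS ⇒ ok; ctr=11 reg=10
Mismatch at 6.

step = 6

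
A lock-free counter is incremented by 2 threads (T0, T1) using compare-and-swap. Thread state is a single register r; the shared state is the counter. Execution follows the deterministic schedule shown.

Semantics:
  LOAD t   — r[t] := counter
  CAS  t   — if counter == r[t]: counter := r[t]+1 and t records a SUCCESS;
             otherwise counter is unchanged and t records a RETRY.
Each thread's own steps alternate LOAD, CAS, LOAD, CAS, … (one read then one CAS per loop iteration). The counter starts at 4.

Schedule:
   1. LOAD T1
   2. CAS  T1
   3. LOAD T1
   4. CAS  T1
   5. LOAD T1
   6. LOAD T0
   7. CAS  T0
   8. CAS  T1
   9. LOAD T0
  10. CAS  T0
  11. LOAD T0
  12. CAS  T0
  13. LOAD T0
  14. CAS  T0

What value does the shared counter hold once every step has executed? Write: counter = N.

#1 T1 reads 4
#2 T1 CAS(4→5) writes; counter now 5
#3 T1 reads 5
#4 T1 CAS(5→6) writes; counter now 6
#5 T1 reads 6
#6 T0 reads 6
#7 T0 CAS(6→7) writes; counter now 7
#8 T1 CAS(6→7) fails; counter now 7
#9 T0 reads 7
#10 T0 CAS(7→8) writes; counter now 8
#11 T0 reads 8
#12 T0 CAS(8→9) writes; counter now 9
#13 T0 reads 9
#14 T0 CAS(9→10) writes; counter now 10

counter = 10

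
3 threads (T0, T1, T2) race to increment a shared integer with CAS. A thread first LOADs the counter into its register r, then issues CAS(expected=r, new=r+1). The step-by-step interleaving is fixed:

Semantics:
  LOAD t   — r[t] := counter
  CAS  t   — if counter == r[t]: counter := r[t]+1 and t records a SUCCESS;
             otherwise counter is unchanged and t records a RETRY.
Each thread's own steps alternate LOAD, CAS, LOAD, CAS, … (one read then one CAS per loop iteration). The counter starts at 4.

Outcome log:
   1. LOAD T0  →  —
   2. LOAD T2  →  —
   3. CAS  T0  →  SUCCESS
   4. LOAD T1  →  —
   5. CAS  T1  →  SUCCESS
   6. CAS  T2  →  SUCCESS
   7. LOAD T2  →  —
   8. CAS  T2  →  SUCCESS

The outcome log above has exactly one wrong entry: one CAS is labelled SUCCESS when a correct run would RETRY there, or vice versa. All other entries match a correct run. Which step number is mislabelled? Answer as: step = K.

step = 6

Reference trace:
[1] T0.load  rd  (counter 4, T0.r 4)
[2] T2.load  rd  (counter 4, T2.r 4)
[3] T0.cas  hit  (counter 5, T0.r 4)
[4] T1.load  rd  (counter 5, T1.r 5)
[5] T1.cas  hit  (counter 6, T1.r 5)
[6] T2.cas  miss  (counter 6, T2.r 4)
[7] T2.load  rd  (counter 6, T2.r 6)
[8] T2.cas  hit  (counter 7, T2.r 6)
Flip is step 6.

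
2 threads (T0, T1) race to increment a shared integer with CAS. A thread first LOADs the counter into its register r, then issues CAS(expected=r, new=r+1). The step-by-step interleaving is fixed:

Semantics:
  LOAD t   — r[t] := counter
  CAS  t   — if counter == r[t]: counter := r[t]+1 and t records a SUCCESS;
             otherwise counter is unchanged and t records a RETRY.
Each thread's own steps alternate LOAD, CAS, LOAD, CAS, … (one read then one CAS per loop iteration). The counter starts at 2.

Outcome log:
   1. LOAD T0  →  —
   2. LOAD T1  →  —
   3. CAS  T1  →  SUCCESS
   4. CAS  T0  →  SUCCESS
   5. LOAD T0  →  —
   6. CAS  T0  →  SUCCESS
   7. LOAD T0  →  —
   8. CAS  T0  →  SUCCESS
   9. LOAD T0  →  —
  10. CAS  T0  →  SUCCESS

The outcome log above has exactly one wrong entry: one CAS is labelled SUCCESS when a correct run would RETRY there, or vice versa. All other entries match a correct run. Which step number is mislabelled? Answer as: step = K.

step = 4

Reference trace:
step 1: T0 LOAD ⇒ load; ctr=2 reg=2
step 2: T1 LOAD ⇒ load; ctr=2 reg=2
step 3: T1 CAS ⇒ ok; ctr=3 reg=2
step 4: T0 CAS ⇒ retry; ctr=3 reg=2
step 5: T0 LOAD ⇒ load; ctr=3 reg=3
step 6: T0 CAS ⇒ ok; ctr=4 reg=3
step 7: T0 LOAD ⇒ load; ctr=4 reg=4
step 8: T0 CAS ⇒ ok; ctr=5 reg=4
step 9: T0 LOAD ⇒ load; ctr=5 reg=5
step 10: T0 CAS ⇒ ok; ctr=6 reg=5
Mismatch at 4.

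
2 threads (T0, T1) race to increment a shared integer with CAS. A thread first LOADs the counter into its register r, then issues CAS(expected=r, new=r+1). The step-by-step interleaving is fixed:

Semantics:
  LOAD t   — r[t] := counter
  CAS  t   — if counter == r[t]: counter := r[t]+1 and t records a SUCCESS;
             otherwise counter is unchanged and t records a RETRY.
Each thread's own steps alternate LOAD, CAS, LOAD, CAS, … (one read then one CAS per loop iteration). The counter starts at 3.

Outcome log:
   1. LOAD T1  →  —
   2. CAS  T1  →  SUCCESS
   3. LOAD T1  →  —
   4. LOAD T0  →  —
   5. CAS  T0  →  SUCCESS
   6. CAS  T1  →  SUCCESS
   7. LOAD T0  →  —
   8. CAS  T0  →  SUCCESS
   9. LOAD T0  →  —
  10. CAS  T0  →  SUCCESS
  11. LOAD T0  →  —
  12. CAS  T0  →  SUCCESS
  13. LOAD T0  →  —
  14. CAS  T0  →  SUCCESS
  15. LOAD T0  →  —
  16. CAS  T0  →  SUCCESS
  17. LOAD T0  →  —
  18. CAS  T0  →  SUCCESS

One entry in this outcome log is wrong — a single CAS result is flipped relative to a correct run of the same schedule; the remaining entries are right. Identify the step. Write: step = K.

step = 6

Correct run:
1. LOAD T1 → mem=3 r[T1]=3 [LOAD]
2. CAS T1 → mem=4 r[T1]=3 [OK]
3. LOAD T1 → mem=4 r[T1]=4 [LOAD]
4. LOAD T0 → mem=4 r[T0]=4 [LOAD]
5. CAS T0 → mem=5 r[T0]=4 [OK]
6. CAS T1 → mem=5 r[T1]=4 [RETRY]
7. LOAD T0 → mem=5 r[T0]=5 [LOAD]
8. CAS T0 → mem=6 r[T0]=5 [OK]
9. LOAD T0 → mem=6 r[T0]=6 [LOAD]
10. CAS T0 → mem=7 r[T0]=6 [OK]
11. LOAD T0 → mem=7 r[T0]=7 [LOAD]
12. CAS T0 → mem=8 r[T0]=7 [OK]
13. LOAD T0 → mem=8 r[T0]=8 [LOAD]
14. CAS T0 → mem=9 r[T0]=8 [OK]
15. LOAD T0 → mem=9 r[T0]=9 [LOAD]
16. CAS T0 → mem=10 r[T0]=9 [OK]
17. LOAD T0 → mem=10 r[T0]=10 [LOAD]
18. CAS T0 → mem=11 r[T0]=10 [OK]
Flip is step 6.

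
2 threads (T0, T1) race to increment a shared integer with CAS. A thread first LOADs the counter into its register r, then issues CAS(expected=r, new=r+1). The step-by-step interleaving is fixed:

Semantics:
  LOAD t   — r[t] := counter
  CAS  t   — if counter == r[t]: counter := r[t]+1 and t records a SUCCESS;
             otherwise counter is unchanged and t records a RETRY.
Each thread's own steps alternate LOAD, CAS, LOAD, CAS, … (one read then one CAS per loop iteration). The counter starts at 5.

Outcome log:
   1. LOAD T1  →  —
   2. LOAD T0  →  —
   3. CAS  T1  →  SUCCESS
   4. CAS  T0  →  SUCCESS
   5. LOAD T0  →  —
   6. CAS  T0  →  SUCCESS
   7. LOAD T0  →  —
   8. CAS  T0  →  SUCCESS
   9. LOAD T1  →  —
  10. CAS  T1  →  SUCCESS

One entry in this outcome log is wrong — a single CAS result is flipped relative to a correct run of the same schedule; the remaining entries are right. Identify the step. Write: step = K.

step = 4

Reference trace:
[1] T1.load  rd  (counter 5, T1.r 5)
[2] T0.load  rd  (counter 5, T0.r 5)
[3] T1.cas  hit  (counter 6, T1.r 5)
[4] T0.cas  miss  (counter 6, T0.r 5)
[5] T0.load  rd  (counter 6, T0.r 6)
[6] T0.cas  hit  (counter 7, T0.r 6)
[7] T0.load  rd  (counter 7, T0.r 7)
[8] T0.cas  hit  (counter 8, T0.r 7)
[9] T1.load  rd  (counter 8, T1.r 8)
[10] T1.cas  hit  (counter 9, T1.r 8)
Flip is step 4.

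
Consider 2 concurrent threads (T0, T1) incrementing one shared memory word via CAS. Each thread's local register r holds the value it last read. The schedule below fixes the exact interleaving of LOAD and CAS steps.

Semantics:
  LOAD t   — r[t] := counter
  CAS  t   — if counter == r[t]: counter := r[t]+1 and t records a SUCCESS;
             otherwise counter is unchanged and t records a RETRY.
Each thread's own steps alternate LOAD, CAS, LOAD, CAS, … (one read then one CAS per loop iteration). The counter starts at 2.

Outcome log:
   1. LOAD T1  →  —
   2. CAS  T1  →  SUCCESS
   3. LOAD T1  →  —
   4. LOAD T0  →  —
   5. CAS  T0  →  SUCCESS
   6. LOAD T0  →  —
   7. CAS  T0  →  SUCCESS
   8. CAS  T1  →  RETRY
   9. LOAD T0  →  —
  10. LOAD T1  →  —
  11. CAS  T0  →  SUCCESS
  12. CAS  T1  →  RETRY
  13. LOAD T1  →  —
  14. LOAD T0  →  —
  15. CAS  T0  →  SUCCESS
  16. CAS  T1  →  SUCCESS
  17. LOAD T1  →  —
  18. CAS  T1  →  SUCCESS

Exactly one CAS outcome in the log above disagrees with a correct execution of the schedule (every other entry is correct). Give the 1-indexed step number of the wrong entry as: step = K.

Re-executing:
   1) LOAD T1:  M=2  r_T1=2
   2) CAS  T1:  M=3  r_T1=2 ✓
   3) LOAD T1:  M=3  r_T1=3
   4) LOAD T0:  M=3  r_T0=3
   5) CAS  T0:  M=4  r_T0=3 ✓
   6) LOAD T0:  M=4  r_T0=4
   7) CAS  T0:  M=5  r_T0=4 ✓
   8) CAS  T1:  M=5  r_T1=3 ✗
   9) LOAD T0:  M=5  r_T0=5
  10) LOAD T1:  M=5  r_T1=5
  11) CAS  T0:  M=6  r_T0=5 ✓
  12) CAS  T1:  M=6  r_T1=5 ✗
  13) LOAD T1:  M=6  r_T1=6
  14) LOAD T0:  M=6  r_T0=6
  15) CAS  T0:  M=7  r_T0=6 ✓
  16) CAS  T1:  M=7  r_T1=6 ✗
  17) LOAD T1:  M=7  r_T1=7
  18) CAS  T1:  M=8  r_T1=7 ✓
Mismatch at 16.

step = 16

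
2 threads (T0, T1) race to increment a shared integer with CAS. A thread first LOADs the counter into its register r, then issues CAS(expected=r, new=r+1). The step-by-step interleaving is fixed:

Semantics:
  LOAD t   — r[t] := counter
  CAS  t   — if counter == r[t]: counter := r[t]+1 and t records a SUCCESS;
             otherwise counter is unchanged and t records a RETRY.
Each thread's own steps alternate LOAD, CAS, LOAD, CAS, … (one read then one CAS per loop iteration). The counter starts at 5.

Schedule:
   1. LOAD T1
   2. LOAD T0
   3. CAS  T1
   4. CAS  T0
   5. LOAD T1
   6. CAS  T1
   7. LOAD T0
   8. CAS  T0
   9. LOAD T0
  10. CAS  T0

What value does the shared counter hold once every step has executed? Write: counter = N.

[1] T1.load  rd  (counter 5, T1.r 5)
[2] T0.load  rd  (counter 5, T0.r 5)
[3] T1.cas  hit  (counter 6, T1.r 5)
[4] T0.cas  miss  (counter 6, T0.r 5)
[5] T1.load  rd  (counter 6, T1.r 6)
[6] T1.cas  hit  (counter 7, T1.r 6)
[7] T0.load  rd  (counter 7, T0.r 7)
[8] T0.cas  hit  (counter 8, T0.r 7)
[9] T0.load  rd  (counter 8, T0.r 8)
[10] T0.cas  hit  (counter 9, T0.r 8)

counter = 9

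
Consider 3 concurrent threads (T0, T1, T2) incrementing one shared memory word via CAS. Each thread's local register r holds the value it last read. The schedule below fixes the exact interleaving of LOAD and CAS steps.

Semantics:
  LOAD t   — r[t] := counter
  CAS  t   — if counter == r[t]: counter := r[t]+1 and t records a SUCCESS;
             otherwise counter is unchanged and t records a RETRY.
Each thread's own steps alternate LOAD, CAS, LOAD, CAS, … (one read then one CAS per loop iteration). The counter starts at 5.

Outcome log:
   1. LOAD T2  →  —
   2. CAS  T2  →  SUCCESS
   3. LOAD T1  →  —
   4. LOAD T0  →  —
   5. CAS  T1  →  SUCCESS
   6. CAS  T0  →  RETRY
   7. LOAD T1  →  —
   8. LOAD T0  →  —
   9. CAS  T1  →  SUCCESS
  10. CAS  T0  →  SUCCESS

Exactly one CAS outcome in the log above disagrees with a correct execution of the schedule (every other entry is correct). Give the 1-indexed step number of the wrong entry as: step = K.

Re-executing:
1. LOAD T2 → mem=5 r[T2]=5 [LOAD]
2. CAS T2 → mem=6 r[T2]=5 [OK]
3. LOAD T1 → mem=6 r[T1]=6 [LOAD]
4. LOAD T0 → mem=6 r[T0]=6 [LOAD]
5. CAS T1 → mem=7 r[T1]=6 [OK]
6. CAS T0 → mem=7 r[T0]=6 [RETRY]
7. LOAD T1 → mem=7 r[T1]=7 [LOAD]
8. LOAD T0 → mem=7 r[T0]=7 [LOAD]
9. CAS T1 → mem=8 r[T1]=7 [OK]
10. CAS T0 → mem=8 r[T0]=7 [RETRY]
Log disagrees first at step 10.

step = 10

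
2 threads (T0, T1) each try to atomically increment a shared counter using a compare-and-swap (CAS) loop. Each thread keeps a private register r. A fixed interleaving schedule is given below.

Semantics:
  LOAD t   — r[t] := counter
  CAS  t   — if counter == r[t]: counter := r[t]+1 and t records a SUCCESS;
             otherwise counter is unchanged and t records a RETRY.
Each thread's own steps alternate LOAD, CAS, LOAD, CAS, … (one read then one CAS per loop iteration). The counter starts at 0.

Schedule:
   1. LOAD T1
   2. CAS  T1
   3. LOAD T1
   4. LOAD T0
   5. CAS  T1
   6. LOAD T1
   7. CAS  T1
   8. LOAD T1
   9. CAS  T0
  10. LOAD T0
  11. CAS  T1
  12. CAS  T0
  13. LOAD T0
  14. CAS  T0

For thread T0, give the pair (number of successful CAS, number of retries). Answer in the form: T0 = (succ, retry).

T0 = (1, 2)

#1 T1 reads 0
#2 T1 CAS(0→1) writes; counter now 1
#3 T1 reads 1
#4 T0 reads 1
#5 T1 CAS(1→2) writes; counter now 2
#6 T1 reads 2
#7 T1 CAS(2→3) writes; counter now 3
#8 T1 reads 3
#9 T0 CAS(1→2) fails; counter now 3
#10 T0 reads 3
#11 T1 CAS(3→4) writes; counter now 4
#12 T0 CAS(3→4) fails; counter now 4
#13 T0 reads 4
#14 T0 CAS(4→5) writes; counter now 5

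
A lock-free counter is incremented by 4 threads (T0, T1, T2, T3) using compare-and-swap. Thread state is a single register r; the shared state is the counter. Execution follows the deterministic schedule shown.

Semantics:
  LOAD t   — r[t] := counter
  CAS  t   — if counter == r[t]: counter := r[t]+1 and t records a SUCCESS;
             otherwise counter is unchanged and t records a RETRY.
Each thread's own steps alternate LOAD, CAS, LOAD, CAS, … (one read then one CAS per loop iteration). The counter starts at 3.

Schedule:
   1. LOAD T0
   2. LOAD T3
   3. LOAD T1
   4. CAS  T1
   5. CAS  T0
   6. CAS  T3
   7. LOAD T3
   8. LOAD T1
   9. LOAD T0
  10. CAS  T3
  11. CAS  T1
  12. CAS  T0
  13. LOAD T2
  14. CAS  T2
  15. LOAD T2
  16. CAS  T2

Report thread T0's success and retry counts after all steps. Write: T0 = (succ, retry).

1. LOAD T0 → mem=3 r[T0]=3 [LOAD]
2. LOAD T3 → mem=3 r[T3]=3 [LOAD]
3. LOAD T1 → mem=3 r[T1]=3 [LOAD]
4. CAS T1 → mem=4 r[T1]=3 [OK]
5. CAS T0 → mem=4 r[T0]=3 [RETRY]
6. CAS T3 → mem=4 r[T3]=3 [RETRY]
7. LOAD T3 → mem=4 r[T3]=4 [LOAD]
8. LOAD T1 → mem=4 r[T1]=4 [LOAD]
9. LOAD T0 → mem=4 r[T0]=4 [LOAD]
10. CAS T3 → mem=5 r[T3]=4 [OK]
11. CAS T1 → mem=5 r[T1]=4 [RETRY]
12. CAS T0 → mem=5 r[T0]=4 [RETRY]
13. LOAD T2 → mem=5 r[T2]=5 [LOAD]
14. CAS T2 → mem=6 r[T2]=5 [OK]
15. LOAD T2 → mem=6 r[T2]=6 [LOAD]
16. CAS T2 → mem=7 r[T2]=6 [OK]

T0 = (0, 2)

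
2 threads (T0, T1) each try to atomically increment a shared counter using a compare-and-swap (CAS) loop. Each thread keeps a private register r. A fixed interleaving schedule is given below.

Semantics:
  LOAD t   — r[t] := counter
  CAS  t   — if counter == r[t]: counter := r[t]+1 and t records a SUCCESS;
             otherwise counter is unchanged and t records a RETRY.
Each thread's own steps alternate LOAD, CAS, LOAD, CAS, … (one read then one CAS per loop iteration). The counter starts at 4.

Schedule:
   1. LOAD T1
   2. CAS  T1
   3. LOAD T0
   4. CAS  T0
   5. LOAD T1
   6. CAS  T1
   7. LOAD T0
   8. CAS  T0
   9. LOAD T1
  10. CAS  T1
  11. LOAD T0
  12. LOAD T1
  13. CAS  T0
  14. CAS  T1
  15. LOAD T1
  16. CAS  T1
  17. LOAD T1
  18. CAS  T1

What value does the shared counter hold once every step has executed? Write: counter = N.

1. LOAD T1 → mem=4 r[T1]=4 [LOAD]
2. CAS T1 → mem=5 r[T1]=4 [OK]
3. LOAD T0 → mem=5 r[T0]=5 [LOAD]
4. CAS T0 → mem=6 r[T0]=5 [OK]
5. LOAD T1 → mem=6 r[T1]=6 [LOAD]
6. CAS T1 → mem=7 r[T1]=6 [OK]
7. LOAD T0 → mem=7 r[T0]=7 [LOAD]
8. CAS T0 → mem=8 r[T0]=7 [OK]
9. LOAD T1 → mem=8 r[T1]=8 [LOAD]
10. CAS T1 → mem=9 r[T1]=8 [OK]
11. LOAD T0 → mem=9 r[T0]=9 [LOAD]
12. LOAD T1 → mem=9 r[T1]=9 [LOAD]
13. CAS T0 → mem=10 r[T0]=9 [OK]
14. CAS T1 → mem=10 r[T1]=9 [RETRY]
15. LOAD T1 → mem=10 r[T1]=10 [LOAD]
16. CAS T1 → mem=11 r[T1]=10 [OK]
17. LOAD T1 → mem=11 r[T1]=11 [LOAD]
18. CAS T1 → mem=12 r[T1]=11 [OK]

counter = 12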